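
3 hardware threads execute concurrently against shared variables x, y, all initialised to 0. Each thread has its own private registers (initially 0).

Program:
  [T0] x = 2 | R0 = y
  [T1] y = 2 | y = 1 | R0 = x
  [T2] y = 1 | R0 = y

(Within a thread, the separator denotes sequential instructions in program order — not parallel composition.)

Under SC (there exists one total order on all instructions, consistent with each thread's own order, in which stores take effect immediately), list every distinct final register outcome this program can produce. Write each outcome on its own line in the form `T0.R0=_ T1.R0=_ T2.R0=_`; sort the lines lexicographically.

T0.R0=0 T1.R0=2 T2.R0=1
T0.R0=0 T1.R0=2 T2.R0=2
T0.R0=1 T1.R0=0 T2.R0=1
T0.R0=1 T1.R0=0 T2.R0=2
T0.R0=1 T1.R0=2 T2.R0=1
T0.R0=1 T1.R0=2 T2.R0=2
T0.R0=2 T1.R0=2 T2.R0=1
T0.R0=2 T1.R0=2 T2.R0=2

outcome vector order: (T0.R0,T1.R0,T2.R0)
|SC outcomes| = 8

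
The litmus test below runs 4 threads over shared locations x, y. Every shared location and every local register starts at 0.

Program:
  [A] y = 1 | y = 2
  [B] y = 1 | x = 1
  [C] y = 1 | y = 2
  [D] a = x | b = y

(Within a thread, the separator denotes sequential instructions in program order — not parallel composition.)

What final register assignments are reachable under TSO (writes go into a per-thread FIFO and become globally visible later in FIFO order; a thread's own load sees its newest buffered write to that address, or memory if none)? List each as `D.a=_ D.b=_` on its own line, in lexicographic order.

outcome vector order: (D.a,D.b)
|TSO outcomes| = 5

D.a=0 D.b=0
D.a=0 D.b=1
D.a=0 D.b=2
D.a=1 D.b=1
D.a=1 D.b=2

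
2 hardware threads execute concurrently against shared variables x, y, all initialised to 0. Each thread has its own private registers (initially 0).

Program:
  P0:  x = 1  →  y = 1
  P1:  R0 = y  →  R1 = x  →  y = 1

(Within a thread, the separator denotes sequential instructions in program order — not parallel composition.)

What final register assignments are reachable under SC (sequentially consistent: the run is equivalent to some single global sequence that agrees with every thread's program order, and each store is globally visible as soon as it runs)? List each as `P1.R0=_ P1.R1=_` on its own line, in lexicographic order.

outcome vector order: (P1.R0,P1.R1)
|SC outcomes| = 3

P1.R0=0 P1.R1=0
P1.R0=0 P1.R1=1
P1.R0=1 P1.R1=1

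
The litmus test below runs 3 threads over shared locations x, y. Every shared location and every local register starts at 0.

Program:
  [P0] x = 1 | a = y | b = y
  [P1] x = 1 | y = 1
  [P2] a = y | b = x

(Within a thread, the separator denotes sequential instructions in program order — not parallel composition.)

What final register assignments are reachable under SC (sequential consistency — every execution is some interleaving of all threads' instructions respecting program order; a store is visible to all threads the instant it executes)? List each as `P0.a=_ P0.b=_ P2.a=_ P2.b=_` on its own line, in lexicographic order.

outcome vector order: (P0.a,P0.b,P2.a,P2.b)
|SC outcomes| = 9

P0.a=0 P0.b=0 P2.a=0 P2.b=0
P0.a=0 P0.b=0 P2.a=0 P2.b=1
P0.a=0 P0.b=0 P2.a=1 P2.b=1
P0.a=0 P0.b=1 P2.a=0 P2.b=0
P0.a=0 P0.b=1 P2.a=0 P2.b=1
P0.a=0 P0.b=1 P2.a=1 P2.b=1
P0.a=1 P0.b=1 P2.a=0 P2.b=0
P0.a=1 P0.b=1 P2.a=0 P2.b=1
P0.a=1 P0.b=1 P2.a=1 P2.b=1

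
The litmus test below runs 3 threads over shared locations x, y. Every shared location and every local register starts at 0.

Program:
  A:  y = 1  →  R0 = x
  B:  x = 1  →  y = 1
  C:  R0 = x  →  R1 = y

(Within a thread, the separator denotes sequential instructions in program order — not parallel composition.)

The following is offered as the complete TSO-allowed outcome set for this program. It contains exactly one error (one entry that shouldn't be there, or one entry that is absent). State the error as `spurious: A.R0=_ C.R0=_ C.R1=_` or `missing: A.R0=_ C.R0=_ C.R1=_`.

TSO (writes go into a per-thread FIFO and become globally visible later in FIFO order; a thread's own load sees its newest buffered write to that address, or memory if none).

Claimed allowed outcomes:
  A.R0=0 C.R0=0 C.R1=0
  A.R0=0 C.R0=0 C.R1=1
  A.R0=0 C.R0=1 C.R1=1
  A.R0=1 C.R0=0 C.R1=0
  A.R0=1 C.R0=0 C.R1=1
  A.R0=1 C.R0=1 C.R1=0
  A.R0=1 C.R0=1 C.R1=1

missing: A.R0=0 C.R0=1 C.R1=0

outcome vector order: (A.R0,C.R0,C.R1)
TSO: 8 outcomes — {000, 001, 010, 011, 100, 101, 110, 111}
TSO∖claimed = {010}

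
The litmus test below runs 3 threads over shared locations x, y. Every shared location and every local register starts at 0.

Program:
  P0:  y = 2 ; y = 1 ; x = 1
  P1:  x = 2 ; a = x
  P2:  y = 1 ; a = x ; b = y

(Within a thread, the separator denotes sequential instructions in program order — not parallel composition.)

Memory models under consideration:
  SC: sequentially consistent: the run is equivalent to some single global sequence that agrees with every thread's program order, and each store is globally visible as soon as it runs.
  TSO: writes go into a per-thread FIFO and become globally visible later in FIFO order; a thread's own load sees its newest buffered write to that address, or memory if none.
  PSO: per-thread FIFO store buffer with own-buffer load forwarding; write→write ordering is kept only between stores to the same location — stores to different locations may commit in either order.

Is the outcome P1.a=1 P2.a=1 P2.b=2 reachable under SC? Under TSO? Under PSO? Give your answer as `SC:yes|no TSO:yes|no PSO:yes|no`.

SC:no TSO:no PSO:yes

outcome vector order: (P1.a,P2.a,P2.b)
SC: 10 outcomes — {101 102 111 121 122 201 202 211 221 222}
TSO: 10 outcomes — {101 102 111 121 122 201 202 211 221 222}
PSO: 12 outcomes — {101 102 111 112 121 122 201 202 211 212 221 222}
target 112 ∈ {PSO}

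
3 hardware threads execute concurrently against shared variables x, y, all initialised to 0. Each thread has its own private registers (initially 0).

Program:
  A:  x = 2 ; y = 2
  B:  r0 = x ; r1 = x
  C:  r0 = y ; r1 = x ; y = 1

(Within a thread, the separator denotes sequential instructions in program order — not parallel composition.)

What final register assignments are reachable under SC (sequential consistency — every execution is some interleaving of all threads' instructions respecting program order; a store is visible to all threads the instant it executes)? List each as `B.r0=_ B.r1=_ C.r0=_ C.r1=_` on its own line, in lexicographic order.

outcome vector order: (B.r0,B.r1,C.r0,C.r1)
|SC outcomes| = 9

B.r0=0 B.r1=0 C.r0=0 C.r1=0
B.r0=0 B.r1=0 C.r0=0 C.r1=2
B.r0=0 B.r1=0 C.r0=2 C.r1=2
B.r0=0 B.r1=2 C.r0=0 C.r1=0
B.r0=0 B.r1=2 C.r0=0 C.r1=2
B.r0=0 B.r1=2 C.r0=2 C.r1=2
B.r0=2 B.r1=2 C.r0=0 C.r1=0
B.r0=2 B.r1=2 C.r0=0 C.r1=2
B.r0=2 B.r1=2 C.r0=2 C.r1=2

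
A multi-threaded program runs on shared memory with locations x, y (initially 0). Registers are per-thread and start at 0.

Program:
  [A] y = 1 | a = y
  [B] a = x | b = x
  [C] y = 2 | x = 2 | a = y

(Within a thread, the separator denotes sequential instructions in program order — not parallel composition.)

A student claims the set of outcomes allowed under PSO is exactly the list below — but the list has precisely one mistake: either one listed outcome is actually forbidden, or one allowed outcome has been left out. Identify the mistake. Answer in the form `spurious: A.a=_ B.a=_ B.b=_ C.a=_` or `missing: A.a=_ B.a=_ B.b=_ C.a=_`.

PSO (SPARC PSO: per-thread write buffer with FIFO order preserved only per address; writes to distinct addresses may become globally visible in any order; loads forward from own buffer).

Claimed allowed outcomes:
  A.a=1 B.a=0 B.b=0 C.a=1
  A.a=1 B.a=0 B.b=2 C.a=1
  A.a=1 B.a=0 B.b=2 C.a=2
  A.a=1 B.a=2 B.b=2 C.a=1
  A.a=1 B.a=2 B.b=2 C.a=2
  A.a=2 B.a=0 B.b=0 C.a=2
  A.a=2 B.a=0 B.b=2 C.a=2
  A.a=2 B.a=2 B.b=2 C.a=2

missing: A.a=1 B.a=0 B.b=0 C.a=2

outcome vector order: (A.a,B.a,B.b,C.a)
PSO (9): (1,0,0,1) (1,0,0,2) (1,0,2,1) (1,0,2,2) (1,2,2,1) (1,2,2,2) (2,0,0,2) (2,0,2,2) (2,2,2,2)
PSO∖claimed = {(1,0,0,2)}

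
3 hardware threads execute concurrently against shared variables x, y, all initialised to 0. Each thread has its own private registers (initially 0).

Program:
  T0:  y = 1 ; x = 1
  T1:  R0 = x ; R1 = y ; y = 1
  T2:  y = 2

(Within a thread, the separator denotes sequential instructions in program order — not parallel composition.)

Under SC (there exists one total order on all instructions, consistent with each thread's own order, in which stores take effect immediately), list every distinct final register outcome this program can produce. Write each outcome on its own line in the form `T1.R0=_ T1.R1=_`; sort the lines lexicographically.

T1.R0=0 T1.R1=0
T1.R0=0 T1.R1=1
T1.R0=0 T1.R1=2
T1.R0=1 T1.R1=1
T1.R0=1 T1.R1=2

outcome vector order: (T1.R0,T1.R1)
|SC outcomes| = 5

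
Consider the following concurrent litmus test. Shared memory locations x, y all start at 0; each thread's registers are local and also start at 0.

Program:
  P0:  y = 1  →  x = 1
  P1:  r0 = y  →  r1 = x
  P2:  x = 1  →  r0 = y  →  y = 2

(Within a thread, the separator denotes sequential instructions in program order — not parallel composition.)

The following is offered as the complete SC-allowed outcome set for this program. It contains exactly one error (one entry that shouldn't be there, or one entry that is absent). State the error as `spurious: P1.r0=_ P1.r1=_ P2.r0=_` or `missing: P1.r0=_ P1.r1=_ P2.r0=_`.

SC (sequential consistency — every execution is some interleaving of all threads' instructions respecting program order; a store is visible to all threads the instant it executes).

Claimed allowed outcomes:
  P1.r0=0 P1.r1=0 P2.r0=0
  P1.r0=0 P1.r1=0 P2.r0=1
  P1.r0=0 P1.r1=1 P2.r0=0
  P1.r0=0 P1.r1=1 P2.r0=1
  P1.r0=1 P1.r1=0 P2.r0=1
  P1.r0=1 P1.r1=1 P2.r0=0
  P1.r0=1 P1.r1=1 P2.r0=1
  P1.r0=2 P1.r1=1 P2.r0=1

missing: P1.r0=2 P1.r1=1 P2.r0=0

outcome vector order: (P1.r0,P1.r1,P2.r0)
[SC] allowed = {0/0/0; 0/0/1; 0/1/0; 0/1/1; 1/0/1; 1/1/0; 1/1/1; 2/1/0; 2/1/1}
SC∖claimed = {2/1/0}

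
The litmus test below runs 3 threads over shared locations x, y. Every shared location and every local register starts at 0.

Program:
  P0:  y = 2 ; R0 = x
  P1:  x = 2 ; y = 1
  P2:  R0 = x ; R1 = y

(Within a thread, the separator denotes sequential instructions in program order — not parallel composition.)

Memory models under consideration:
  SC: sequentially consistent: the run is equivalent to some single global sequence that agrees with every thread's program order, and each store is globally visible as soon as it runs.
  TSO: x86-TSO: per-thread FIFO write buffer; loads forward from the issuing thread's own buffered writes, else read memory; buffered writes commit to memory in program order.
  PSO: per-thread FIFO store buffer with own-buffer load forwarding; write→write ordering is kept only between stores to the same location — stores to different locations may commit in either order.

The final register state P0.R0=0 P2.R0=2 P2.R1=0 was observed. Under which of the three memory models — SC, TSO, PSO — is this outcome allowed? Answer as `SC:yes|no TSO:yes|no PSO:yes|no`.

outcome vector order: (P0.R0,P2.R0,P2.R1)
under SC → (0,0,0) (0,0,1) (0,0,2) (0,2,1) (0,2,2) (2,0,0) (2,0,1) (2,0,2) (2,2,0) (2,2,1) (2,2,2)
under TSO → (0,0,0) (0,0,1) (0,0,2) (0,2,0) (0,2,1) (0,2,2) (2,0,0) (2,0,1) (2,0,2) (2,2,0) (2,2,1) (2,2,2)
under PSO → (0,0,0) (0,0,1) (0,0,2) (0,2,0) (0,2,1) (0,2,2) (2,0,0) (2,0,1) (2,0,2) (2,2,0) (2,2,1) (2,2,2)
target (0,2,0) ∈ {TSO,PSO}

SC:no TSO:yes PSO:yes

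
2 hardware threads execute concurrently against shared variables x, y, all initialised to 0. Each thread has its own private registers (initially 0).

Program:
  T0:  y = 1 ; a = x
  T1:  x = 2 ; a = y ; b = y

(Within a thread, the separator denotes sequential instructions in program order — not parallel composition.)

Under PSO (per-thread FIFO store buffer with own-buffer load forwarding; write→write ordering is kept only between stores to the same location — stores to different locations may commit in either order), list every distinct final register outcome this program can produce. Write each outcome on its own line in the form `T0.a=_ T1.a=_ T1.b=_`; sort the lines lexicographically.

T0.a=0 T1.a=0 T1.b=0
T0.a=0 T1.a=0 T1.b=1
T0.a=0 T1.a=1 T1.b=1
T0.a=2 T1.a=0 T1.b=0
T0.a=2 T1.a=0 T1.b=1
T0.a=2 T1.a=1 T1.b=1

outcome vector order: (T0.a,T1.a,T1.b)
|PSO outcomes| = 6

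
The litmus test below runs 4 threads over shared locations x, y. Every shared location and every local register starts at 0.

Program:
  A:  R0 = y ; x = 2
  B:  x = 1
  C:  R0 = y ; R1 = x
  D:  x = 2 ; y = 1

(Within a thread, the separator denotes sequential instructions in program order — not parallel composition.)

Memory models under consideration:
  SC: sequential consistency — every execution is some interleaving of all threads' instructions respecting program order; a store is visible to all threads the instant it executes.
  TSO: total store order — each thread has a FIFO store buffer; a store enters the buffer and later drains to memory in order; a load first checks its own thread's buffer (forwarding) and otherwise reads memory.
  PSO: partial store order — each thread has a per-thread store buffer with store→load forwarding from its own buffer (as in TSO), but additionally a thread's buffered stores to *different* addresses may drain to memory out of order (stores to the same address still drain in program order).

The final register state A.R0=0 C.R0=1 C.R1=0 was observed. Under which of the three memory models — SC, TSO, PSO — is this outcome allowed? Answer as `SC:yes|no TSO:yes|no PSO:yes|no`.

outcome vector order: (A.R0,C.R0,C.R1)
SC (10): 000; 001; 002; 011; 012; 100; 101; 102; 111; 112
TSO (10): 000; 001; 002; 011; 012; 100; 101; 102; 111; 112
PSO (12): 000; 001; 002; 010; 011; 012; 100; 101; 102; 110; 111; 112
target 010 ∈ {PSO}

SC:no TSO:no PSO:yes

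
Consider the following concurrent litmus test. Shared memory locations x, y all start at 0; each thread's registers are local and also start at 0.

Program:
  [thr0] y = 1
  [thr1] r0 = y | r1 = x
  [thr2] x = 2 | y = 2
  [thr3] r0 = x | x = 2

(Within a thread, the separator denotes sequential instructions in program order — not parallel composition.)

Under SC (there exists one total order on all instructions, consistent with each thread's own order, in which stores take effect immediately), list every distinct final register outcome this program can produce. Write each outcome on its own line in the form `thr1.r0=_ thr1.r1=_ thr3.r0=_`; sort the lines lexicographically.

outcome vector order: (thr1.r0,thr1.r1,thr3.r0)
|SC outcomes| = 10

thr1.r0=0 thr1.r1=0 thr3.r0=0
thr1.r0=0 thr1.r1=0 thr3.r0=2
thr1.r0=0 thr1.r1=2 thr3.r0=0
thr1.r0=0 thr1.r1=2 thr3.r0=2
thr1.r0=1 thr1.r1=0 thr3.r0=0
thr1.r0=1 thr1.r1=0 thr3.r0=2
thr1.r0=1 thr1.r1=2 thr3.r0=0
thr1.r0=1 thr1.r1=2 thr3.r0=2
thr1.r0=2 thr1.r1=2 thr3.r0=0
thr1.r0=2 thr1.r1=2 thr3.r0=2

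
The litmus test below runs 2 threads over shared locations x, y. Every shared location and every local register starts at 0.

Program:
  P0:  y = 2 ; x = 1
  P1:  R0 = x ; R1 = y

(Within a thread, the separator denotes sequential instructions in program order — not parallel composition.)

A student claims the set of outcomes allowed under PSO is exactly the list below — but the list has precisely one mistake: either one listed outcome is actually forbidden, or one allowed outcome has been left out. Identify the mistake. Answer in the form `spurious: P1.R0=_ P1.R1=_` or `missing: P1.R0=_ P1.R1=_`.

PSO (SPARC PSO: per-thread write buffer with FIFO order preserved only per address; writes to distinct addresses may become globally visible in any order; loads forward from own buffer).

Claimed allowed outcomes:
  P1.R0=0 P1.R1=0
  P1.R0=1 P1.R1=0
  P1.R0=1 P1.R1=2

outcome vector order: (P1.R0,P1.R1)
[PSO] allowed = {0/0 0/2 1/0 1/2}
PSO∖claimed = {0/2}

missing: P1.R0=0 P1.R1=2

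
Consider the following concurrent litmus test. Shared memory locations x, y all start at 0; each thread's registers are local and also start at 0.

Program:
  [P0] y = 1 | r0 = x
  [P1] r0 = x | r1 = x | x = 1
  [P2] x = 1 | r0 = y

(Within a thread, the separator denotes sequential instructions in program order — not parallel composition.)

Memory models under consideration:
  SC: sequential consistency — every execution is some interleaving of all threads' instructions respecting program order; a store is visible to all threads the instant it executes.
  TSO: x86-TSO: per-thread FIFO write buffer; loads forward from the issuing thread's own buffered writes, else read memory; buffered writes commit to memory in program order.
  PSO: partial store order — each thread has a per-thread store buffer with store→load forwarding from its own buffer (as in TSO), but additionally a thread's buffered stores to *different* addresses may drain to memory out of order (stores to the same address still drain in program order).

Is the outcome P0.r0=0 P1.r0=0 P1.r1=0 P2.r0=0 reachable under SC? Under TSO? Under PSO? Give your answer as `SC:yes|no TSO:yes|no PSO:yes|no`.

SC:no TSO:yes PSO:yes

outcome vector order: (P0.r0,P1.r0,P1.r1,P2.r0)
under SC → 0/0/0/1; 0/0/1/1; 0/1/1/1; 1/0/0/0; 1/0/0/1; 1/0/1/0; 1/0/1/1; 1/1/1/0; 1/1/1/1
under TSO → 0/0/0/0; 0/0/0/1; 0/0/1/0; 0/0/1/1; 0/1/1/0; 0/1/1/1; 1/0/0/0; 1/0/0/1; 1/0/1/0; 1/0/1/1; 1/1/1/0; 1/1/1/1
under PSO → 0/0/0/0; 0/0/0/1; 0/0/1/0; 0/0/1/1; 0/1/1/0; 0/1/1/1; 1/0/0/0; 1/0/0/1; 1/0/1/0; 1/0/1/1; 1/1/1/0; 1/1/1/1
target 0/0/0/0 ∈ {TSO,PSO}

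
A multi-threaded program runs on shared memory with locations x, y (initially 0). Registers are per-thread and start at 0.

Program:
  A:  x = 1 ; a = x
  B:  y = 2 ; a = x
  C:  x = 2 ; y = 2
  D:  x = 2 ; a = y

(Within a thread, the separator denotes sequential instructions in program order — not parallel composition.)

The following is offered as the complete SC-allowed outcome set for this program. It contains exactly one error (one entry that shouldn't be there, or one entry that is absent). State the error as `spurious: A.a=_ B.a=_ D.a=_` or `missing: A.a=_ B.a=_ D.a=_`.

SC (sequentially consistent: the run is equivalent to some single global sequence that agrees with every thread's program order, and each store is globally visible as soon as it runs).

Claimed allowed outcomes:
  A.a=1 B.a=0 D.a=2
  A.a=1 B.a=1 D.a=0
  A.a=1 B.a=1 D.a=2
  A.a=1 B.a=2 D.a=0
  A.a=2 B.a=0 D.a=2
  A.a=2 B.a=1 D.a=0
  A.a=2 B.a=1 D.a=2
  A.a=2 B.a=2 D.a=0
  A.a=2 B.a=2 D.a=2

outcome vector order: (A.a,B.a,D.a)
SC (10): <1 0 2> <1 1 0> <1 1 2> <1 2 0> <1 2 2> <2 0 2> <2 1 0> <2 1 2> <2 2 0> <2 2 2>
SC∖claimed = {<1 2 2>}

missing: A.a=1 B.a=2 D.a=2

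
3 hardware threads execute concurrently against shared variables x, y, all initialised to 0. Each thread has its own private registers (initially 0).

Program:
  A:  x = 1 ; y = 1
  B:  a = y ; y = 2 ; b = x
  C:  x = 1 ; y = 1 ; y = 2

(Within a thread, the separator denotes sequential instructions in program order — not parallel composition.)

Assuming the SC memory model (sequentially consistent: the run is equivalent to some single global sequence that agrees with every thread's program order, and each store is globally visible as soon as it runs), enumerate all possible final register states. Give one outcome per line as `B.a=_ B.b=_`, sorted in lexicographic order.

B.a=0 B.b=0
B.a=0 B.b=1
B.a=1 B.b=1
B.a=2 B.b=1

outcome vector order: (B.a,B.b)
|SC outcomes| = 4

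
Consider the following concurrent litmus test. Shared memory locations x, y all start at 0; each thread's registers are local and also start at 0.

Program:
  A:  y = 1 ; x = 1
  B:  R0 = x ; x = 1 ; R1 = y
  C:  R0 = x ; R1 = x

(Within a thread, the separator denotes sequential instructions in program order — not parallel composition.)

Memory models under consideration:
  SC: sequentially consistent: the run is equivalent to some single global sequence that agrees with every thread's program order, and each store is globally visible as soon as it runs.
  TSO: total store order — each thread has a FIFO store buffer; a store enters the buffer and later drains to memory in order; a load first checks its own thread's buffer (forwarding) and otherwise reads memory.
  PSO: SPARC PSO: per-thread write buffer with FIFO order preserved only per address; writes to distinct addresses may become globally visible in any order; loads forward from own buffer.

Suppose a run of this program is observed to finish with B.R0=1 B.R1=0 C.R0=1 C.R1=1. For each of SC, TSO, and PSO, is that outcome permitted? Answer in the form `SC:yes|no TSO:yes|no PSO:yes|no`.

SC:no TSO:no PSO:yes

outcome vector order: (B.R0,B.R1,C.R0,C.R1)
under SC → <0 0 0 0>; <0 0 0 1>; <0 0 1 1>; <0 1 0 0>; <0 1 0 1>; <0 1 1 1>; <1 1 0 0>; <1 1 0 1>; <1 1 1 1>
under TSO → <0 0 0 0>; <0 0 0 1>; <0 0 1 1>; <0 1 0 0>; <0 1 0 1>; <0 1 1 1>; <1 1 0 0>; <1 1 0 1>; <1 1 1 1>
under PSO → <0 0 0 0>; <0 0 0 1>; <0 0 1 1>; <0 1 0 0>; <0 1 0 1>; <0 1 1 1>; <1 0 0 0>; <1 0 0 1>; <1 0 1 1>; <1 1 0 0>; <1 1 0 1>; <1 1 1 1>
target <1 0 1 1> ∈ {PSO}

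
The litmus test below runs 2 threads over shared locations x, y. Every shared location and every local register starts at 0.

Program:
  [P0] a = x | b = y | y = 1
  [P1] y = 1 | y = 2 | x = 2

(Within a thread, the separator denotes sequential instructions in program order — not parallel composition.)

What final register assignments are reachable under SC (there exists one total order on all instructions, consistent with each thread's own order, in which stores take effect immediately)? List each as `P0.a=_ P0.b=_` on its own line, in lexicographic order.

outcome vector order: (P0.a,P0.b)
|SC outcomes| = 4

P0.a=0 P0.b=0
P0.a=0 P0.b=1
P0.a=0 P0.b=2
P0.a=2 P0.b=2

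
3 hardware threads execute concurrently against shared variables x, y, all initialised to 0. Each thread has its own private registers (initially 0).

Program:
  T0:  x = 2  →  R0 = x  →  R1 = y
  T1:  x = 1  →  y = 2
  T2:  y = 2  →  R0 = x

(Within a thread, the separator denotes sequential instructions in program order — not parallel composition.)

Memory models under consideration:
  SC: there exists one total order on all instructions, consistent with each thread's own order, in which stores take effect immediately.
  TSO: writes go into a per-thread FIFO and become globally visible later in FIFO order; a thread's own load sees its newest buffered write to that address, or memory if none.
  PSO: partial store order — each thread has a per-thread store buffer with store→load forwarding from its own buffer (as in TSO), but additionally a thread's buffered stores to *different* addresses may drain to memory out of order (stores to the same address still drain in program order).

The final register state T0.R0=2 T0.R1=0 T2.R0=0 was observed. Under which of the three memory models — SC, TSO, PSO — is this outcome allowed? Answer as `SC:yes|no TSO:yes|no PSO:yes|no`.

SC:no TSO:yes PSO:yes

outcome vector order: (T0.R0,T0.R1,T2.R0)
under SC → <1 0 1>, <1 2 0>, <1 2 1>, <1 2 2>, <2 0 1>, <2 0 2>, <2 2 0>, <2 2 1>, <2 2 2>
under TSO → <1 0 0>, <1 0 1>, <1 0 2>, <1 2 0>, <1 2 1>, <1 2 2>, <2 0 0>, <2 0 1>, <2 0 2>, <2 2 0>, <2 2 1>, <2 2 2>
under PSO → <1 0 0>, <1 0 1>, <1 0 2>, <1 2 0>, <1 2 1>, <1 2 2>, <2 0 0>, <2 0 1>, <2 0 2>, <2 2 0>, <2 2 1>, <2 2 2>
target <2 0 0> ∈ {TSO,PSO}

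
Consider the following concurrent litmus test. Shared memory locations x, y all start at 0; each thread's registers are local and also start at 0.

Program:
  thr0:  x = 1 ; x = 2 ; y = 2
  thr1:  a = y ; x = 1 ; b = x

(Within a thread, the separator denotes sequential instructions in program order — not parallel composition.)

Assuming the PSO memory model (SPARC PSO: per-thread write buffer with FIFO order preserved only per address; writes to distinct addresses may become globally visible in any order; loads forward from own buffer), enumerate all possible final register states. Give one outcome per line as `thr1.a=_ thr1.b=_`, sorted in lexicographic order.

outcome vector order: (thr1.a,thr1.b)
|PSO outcomes| = 4

thr1.a=0 thr1.b=1
thr1.a=0 thr1.b=2
thr1.a=2 thr1.b=1
thr1.a=2 thr1.b=2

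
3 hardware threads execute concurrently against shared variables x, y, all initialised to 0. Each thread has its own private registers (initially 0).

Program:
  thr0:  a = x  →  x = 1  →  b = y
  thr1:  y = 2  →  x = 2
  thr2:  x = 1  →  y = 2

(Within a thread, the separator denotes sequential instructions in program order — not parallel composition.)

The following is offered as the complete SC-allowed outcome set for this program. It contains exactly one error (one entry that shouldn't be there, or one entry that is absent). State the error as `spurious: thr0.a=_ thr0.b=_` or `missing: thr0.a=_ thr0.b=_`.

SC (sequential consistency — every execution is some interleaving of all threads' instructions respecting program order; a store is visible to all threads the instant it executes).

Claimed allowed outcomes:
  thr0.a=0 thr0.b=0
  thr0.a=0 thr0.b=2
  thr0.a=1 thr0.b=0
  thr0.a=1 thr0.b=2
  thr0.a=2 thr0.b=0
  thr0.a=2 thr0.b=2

spurious: thr0.a=2 thr0.b=0

outcome vector order: (thr0.a,thr0.b)
SC (5): (0,0) (0,2) (1,0) (1,2) (2,2)
claimed∖SC = {(2,0)}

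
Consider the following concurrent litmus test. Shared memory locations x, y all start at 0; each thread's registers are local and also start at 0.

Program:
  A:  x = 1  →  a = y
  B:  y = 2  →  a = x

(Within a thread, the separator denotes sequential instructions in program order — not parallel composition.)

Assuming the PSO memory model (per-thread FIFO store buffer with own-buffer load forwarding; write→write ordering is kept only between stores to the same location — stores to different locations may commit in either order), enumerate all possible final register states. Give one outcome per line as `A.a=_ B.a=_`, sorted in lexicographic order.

A.a=0 B.a=0
A.a=0 B.a=1
A.a=2 B.a=0
A.a=2 B.a=1

outcome vector order: (A.a,B.a)
|PSO outcomes| = 4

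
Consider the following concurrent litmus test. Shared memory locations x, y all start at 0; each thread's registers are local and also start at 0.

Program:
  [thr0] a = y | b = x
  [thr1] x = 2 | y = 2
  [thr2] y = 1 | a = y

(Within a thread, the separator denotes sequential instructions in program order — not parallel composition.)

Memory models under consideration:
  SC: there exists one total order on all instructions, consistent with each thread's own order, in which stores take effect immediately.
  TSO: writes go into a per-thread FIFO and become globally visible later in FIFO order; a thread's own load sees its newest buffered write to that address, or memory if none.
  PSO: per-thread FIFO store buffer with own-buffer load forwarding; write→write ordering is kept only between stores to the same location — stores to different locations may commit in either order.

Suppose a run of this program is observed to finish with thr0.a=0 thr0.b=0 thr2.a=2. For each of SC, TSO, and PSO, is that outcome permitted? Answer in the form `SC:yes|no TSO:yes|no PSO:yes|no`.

outcome vector order: (thr0.a,thr0.b,thr2.a)
SC: 10 outcomes — {001; 002; 021; 022; 101; 102; 121; 122; 221; 222}
TSO: 10 outcomes — {001; 002; 021; 022; 101; 102; 121; 122; 221; 222}
PSO: 12 outcomes — {001; 002; 021; 022; 101; 102; 121; 122; 201; 202; 221; 222}
target 002 ∈ {SC,TSO,PSO}

SC:yes TSO:yes PSO:yes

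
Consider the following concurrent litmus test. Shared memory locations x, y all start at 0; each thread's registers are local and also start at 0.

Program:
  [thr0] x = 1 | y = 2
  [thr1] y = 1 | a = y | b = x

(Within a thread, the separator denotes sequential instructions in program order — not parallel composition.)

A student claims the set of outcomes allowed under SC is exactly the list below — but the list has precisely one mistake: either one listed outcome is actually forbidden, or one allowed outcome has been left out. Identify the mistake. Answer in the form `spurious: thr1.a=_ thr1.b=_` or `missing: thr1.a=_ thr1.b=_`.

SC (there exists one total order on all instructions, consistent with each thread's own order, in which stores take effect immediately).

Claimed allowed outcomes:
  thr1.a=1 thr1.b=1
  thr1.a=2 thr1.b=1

outcome vector order: (thr1.a,thr1.b)
SC: 3 outcomes — {1/0; 1/1; 2/1}
SC∖claimed = {1/0}

missing: thr1.a=1 thr1.b=0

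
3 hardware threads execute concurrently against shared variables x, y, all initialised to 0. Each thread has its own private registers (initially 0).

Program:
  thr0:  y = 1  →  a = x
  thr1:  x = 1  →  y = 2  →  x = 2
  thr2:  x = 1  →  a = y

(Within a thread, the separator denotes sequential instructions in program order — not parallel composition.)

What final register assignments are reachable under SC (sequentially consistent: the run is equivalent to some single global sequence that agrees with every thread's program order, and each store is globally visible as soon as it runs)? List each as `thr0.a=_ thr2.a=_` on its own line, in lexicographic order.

outcome vector order: (thr0.a,thr2.a)
|SC outcomes| = 8

thr0.a=0 thr2.a=1
thr0.a=0 thr2.a=2
thr0.a=1 thr2.a=0
thr0.a=1 thr2.a=1
thr0.a=1 thr2.a=2
thr0.a=2 thr2.a=0
thr0.a=2 thr2.a=1
thr0.a=2 thr2.a=2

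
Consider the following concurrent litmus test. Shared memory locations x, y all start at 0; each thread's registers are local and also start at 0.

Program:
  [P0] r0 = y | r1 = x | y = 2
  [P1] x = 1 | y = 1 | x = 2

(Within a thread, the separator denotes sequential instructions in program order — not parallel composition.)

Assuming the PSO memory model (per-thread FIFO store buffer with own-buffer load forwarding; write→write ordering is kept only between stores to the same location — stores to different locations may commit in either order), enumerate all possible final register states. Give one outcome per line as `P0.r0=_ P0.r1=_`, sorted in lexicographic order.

P0.r0=0 P0.r1=0
P0.r0=0 P0.r1=1
P0.r0=0 P0.r1=2
P0.r0=1 P0.r1=0
P0.r0=1 P0.r1=1
P0.r0=1 P0.r1=2

outcome vector order: (P0.r0,P0.r1)
|PSO outcomes| = 6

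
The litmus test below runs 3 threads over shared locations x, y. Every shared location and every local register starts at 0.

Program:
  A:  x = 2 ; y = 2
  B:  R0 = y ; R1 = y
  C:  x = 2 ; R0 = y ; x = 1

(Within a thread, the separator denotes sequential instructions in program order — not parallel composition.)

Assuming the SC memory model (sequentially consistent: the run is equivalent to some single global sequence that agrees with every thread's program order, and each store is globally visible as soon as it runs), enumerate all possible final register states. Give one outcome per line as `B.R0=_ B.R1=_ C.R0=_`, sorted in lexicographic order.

outcome vector order: (B.R0,B.R1,C.R0)
|SC outcomes| = 6

B.R0=0 B.R1=0 C.R0=0
B.R0=0 B.R1=0 C.R0=2
B.R0=0 B.R1=2 C.R0=0
B.R0=0 B.R1=2 C.R0=2
B.R0=2 B.R1=2 C.R0=0
B.R0=2 B.R1=2 C.R0=2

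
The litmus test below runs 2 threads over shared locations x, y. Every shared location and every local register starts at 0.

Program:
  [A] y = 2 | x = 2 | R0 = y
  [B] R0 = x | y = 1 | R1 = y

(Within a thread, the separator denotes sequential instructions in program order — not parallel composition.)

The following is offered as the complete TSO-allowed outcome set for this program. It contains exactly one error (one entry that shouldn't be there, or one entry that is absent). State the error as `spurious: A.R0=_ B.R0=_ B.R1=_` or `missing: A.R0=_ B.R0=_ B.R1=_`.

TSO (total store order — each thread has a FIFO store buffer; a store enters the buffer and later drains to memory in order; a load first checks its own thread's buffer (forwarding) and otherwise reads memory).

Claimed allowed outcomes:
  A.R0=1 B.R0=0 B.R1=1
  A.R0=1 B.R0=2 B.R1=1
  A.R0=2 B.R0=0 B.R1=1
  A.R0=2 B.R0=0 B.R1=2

outcome vector order: (A.R0,B.R0,B.R1)
TSO: 5 outcomes — {<1 0 1> <1 2 1> <2 0 1> <2 0 2> <2 2 1>}
TSO∖claimed = {<2 2 1>}

missing: A.R0=2 B.R0=2 B.R1=1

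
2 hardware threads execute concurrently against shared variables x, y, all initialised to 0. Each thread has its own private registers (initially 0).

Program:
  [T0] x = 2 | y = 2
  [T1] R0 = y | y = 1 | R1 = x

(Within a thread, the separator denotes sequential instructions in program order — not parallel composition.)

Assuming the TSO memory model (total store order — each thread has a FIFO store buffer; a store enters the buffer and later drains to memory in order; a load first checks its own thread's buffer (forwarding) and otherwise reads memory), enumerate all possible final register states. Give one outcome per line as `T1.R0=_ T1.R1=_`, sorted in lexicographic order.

T1.R0=0 T1.R1=0
T1.R0=0 T1.R1=2
T1.R0=2 T1.R1=2

outcome vector order: (T1.R0,T1.R1)
|TSO outcomes| = 3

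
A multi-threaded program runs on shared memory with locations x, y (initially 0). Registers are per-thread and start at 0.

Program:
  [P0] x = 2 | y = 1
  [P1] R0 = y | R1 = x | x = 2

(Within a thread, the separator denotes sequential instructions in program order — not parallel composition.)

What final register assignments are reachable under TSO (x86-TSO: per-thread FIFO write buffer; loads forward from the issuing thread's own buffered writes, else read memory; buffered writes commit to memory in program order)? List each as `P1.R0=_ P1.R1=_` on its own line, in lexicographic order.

P1.R0=0 P1.R1=0
P1.R0=0 P1.R1=2
P1.R0=1 P1.R1=2

outcome vector order: (P1.R0,P1.R1)
|TSO outcomes| = 3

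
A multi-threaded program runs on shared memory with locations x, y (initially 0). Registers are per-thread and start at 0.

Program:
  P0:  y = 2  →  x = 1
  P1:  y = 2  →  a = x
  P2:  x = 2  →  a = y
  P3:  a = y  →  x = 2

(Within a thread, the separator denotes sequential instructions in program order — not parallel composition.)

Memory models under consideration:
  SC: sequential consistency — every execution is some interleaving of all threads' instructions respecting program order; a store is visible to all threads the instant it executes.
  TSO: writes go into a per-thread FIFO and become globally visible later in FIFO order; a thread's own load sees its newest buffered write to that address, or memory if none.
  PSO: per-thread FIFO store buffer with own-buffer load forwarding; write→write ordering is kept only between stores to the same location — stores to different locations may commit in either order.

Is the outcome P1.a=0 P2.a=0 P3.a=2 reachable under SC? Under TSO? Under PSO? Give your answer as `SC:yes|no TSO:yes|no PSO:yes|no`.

outcome vector order: (P1.a,P2.a,P3.a)
[SC] allowed = {(0,2,0) (0,2,2) (1,0,0) (1,0,2) (1,2,0) (1,2,2) (2,0,0) (2,0,2) (2,2,0) (2,2,2)}
[TSO] allowed = {(0,0,0) (0,0,2) (0,2,0) (0,2,2) (1,0,0) (1,0,2) (1,2,0) (1,2,2) (2,0,0) (2,0,2) (2,2,0) (2,2,2)}
[PSO] allowed = {(0,0,0) (0,0,2) (0,2,0) (0,2,2) (1,0,0) (1,0,2) (1,2,0) (1,2,2) (2,0,0) (2,0,2) (2,2,0) (2,2,2)}
target (0,0,2) ∈ {TSO,PSO}

SC:no TSO:yes PSO:yes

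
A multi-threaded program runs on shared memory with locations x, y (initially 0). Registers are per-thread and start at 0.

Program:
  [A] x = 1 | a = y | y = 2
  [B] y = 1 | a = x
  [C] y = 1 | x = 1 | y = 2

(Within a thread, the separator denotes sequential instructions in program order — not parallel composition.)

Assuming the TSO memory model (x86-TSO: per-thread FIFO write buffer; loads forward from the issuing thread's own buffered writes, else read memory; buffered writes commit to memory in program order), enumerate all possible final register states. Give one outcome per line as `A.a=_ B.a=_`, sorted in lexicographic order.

A.a=0 B.a=0
A.a=0 B.a=1
A.a=1 B.a=0
A.a=1 B.a=1
A.a=2 B.a=0
A.a=2 B.a=1

outcome vector order: (A.a,B.a)
|TSO outcomes| = 6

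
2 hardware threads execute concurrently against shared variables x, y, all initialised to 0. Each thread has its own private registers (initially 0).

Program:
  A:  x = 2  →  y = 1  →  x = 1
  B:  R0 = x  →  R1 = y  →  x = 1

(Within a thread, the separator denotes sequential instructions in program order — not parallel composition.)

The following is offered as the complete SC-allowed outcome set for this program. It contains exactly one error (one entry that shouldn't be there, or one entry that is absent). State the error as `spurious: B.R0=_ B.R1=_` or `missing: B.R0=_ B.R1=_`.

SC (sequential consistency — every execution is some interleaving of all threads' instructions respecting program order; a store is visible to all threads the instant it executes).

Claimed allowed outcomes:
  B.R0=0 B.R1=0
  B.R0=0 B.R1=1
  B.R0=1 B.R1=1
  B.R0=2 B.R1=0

missing: B.R0=2 B.R1=1

outcome vector order: (B.R0,B.R1)
under SC → (0,0) (0,1) (1,1) (2,0) (2,1)
SC∖claimed = {(2,1)}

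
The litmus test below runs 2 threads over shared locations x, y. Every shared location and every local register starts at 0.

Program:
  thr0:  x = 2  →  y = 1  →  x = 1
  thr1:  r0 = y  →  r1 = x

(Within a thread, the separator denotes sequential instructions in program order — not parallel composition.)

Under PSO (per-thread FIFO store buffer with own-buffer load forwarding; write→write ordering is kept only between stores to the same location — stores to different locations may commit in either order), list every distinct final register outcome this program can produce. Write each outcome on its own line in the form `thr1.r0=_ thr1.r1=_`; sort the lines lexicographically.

thr1.r0=0 thr1.r1=0
thr1.r0=0 thr1.r1=1
thr1.r0=0 thr1.r1=2
thr1.r0=1 thr1.r1=0
thr1.r0=1 thr1.r1=1
thr1.r0=1 thr1.r1=2

outcome vector order: (thr1.r0,thr1.r1)
|PSO outcomes| = 6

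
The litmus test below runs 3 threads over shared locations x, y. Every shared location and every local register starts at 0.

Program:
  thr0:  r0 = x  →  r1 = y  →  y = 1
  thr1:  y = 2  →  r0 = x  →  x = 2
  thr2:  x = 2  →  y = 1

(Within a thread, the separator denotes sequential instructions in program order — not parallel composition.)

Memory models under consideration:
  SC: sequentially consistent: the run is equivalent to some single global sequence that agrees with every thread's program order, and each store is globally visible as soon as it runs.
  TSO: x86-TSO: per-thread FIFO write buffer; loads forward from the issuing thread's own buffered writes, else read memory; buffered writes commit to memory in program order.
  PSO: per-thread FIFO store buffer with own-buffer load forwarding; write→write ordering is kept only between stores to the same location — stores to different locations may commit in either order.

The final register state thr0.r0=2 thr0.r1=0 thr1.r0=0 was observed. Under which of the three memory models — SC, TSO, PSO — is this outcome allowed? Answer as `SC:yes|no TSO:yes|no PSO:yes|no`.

SC:no TSO:yes PSO:yes

outcome vector order: (thr0.r0,thr0.r1,thr1.r0)
SC (11): <0 0 0>; <0 0 2>; <0 1 0>; <0 1 2>; <0 2 0>; <0 2 2>; <2 0 2>; <2 1 0>; <2 1 2>; <2 2 0>; <2 2 2>
TSO (12): <0 0 0>; <0 0 2>; <0 1 0>; <0 1 2>; <0 2 0>; <0 2 2>; <2 0 0>; <2 0 2>; <2 1 0>; <2 1 2>; <2 2 0>; <2 2 2>
PSO (12): <0 0 0>; <0 0 2>; <0 1 0>; <0 1 2>; <0 2 0>; <0 2 2>; <2 0 0>; <2 0 2>; <2 1 0>; <2 1 2>; <2 2 0>; <2 2 2>
target <2 0 0> ∈ {TSO,PSO}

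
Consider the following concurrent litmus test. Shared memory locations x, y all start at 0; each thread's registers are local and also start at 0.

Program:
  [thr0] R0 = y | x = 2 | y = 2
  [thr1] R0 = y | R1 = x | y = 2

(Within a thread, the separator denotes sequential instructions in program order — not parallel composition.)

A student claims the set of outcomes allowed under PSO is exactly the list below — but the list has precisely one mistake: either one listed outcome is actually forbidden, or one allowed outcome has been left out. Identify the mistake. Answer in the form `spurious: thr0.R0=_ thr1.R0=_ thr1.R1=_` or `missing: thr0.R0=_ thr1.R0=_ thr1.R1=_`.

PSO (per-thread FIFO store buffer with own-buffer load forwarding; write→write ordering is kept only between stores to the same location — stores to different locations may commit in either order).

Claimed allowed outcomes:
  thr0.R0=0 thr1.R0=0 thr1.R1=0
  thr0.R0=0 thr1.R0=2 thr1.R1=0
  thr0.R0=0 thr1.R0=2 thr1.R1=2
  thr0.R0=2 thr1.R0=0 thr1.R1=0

missing: thr0.R0=0 thr1.R0=0 thr1.R1=2

outcome vector order: (thr0.R0,thr1.R0,thr1.R1)
under PSO → 000; 002; 020; 022; 200
PSO∖claimed = {002}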